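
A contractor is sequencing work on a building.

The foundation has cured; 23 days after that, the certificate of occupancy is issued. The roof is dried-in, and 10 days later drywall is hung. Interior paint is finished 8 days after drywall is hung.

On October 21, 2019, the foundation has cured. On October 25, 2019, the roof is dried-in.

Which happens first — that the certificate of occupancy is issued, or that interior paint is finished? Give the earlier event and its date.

The foundation has cured: Oct 21, 2019.
The certificate of occupancy is issued: Oct 21, 2019 + 23 days = Nov 13, 2019.
The roof is dried-in: Oct 25, 2019.
Drywall is hung: Oct 25, 2019 + 10 days = Nov 4, 2019.
Interior paint is finished: Nov 4, 2019 + 8 days = Nov 12, 2019.
Comparing: the certificate of occupancy is issued on Nov 13, 2019 vs interior paint is finished on Nov 12, 2019. Earlier: interior paint is finished.

Interior paint is finished — November 12, 2019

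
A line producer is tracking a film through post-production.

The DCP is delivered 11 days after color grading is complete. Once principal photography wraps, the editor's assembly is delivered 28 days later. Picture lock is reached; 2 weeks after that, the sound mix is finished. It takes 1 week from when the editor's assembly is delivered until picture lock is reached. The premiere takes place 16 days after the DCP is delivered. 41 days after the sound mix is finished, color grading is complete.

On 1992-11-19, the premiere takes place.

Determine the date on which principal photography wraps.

The premiere takes place: Nov 19, 1992.
The DCP is delivered: Nov 19, 1992 − 16 days = Nov 3, 1992.
Color grading is complete: Nov 3, 1992 − 11 days = Oct 23, 1992.
The sound mix is finished: Oct 23, 1992 − 41 days = Sep 12, 1992.
Picture lock is reached: Sep 12, 1992 − 2 weeks = Aug 29, 1992.
The editor's assembly is delivered: Aug 29, 1992 − 1 week = Aug 22, 1992.
Principal photography wraps: Aug 22, 1992 − 28 days = Jul 25, 1992.

1992-07-25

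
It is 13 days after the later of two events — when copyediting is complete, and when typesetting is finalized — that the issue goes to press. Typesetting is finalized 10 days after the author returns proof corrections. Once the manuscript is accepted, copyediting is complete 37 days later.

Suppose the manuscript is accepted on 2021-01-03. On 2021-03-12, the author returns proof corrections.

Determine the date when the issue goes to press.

2021-04-04

The manuscript is accepted: Jan 3, 2021.
Copyediting is complete: Jan 3, 2021 + 37 days = Feb 9, 2021.
The author returns proof corrections: Mar 12, 2021.
Typesetting is finalized: Mar 12, 2021 + 10 days = Mar 22, 2021.
Both prerequisites met — copyediting is complete (Feb 9, 2021), typesetting is finalized (Mar 22, 2021); the later is Mar 22, 2021.
The issue goes to press: Mar 22, 2021 + 13 days = Apr 4, 2021.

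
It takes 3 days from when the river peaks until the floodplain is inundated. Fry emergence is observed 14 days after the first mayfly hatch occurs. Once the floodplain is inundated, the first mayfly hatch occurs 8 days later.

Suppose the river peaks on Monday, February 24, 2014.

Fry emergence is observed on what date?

Friday, March 21, 2014

The river peaks: Feb 24, 2014.
The floodplain is inundated: Feb 24, 2014 + 3 days = Feb 27, 2014.
The first mayfly hatch occurs: Feb 27, 2014 + 8 days = Mar 7, 2014.
Fry emergence is observed: Mar 7, 2014 + 14 days = Mar 21, 2014.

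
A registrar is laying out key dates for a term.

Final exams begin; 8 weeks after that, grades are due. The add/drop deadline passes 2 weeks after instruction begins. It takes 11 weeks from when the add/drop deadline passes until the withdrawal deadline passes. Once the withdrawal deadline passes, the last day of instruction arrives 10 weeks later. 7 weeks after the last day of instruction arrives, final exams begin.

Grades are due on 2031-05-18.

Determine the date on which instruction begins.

Grades are due: May 18, 2031.
Final exams begin: May 18, 2031 − 8 weeks = Mar 23, 2031.
The last day of instruction arrives: Mar 23, 2031 − 7 weeks = Feb 2, 2031.
The withdrawal deadline passes: Feb 2, 2031 − 10 weeks = Nov 24, 2030.
The add/drop deadline passes: Nov 24, 2030 − 11 weeks = Sep 8, 2030.
Instruction begins: Sep 8, 2030 − 2 weeks = Aug 25, 2030.

2030-08-25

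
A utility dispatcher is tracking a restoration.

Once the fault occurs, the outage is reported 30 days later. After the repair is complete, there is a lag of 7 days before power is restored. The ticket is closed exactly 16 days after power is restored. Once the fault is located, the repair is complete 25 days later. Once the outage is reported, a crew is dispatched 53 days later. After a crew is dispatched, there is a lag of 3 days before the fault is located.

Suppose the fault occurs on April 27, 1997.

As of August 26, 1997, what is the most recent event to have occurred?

The fault occurs: Apr 27, 1997.
The outage is reported: Apr 27, 1997 + 30 days = May 27, 1997.
A crew is dispatched: May 27, 1997 + 53 days = Jul 19, 1997.
The fault is located: Jul 19, 1997 + 3 days = Jul 22, 1997.
The repair is complete: Jul 22, 1997 + 25 days = Aug 16, 1997.
Power is restored: Aug 16, 1997 + 7 days = Aug 23, 1997.
The ticket is closed: Aug 23, 1997 + 16 days = Sep 8, 1997.
Aug 26, 1997 falls between when power is restored (Aug 23, 1997) and when the ticket is closed (Sep 8, 1997).

Power is restored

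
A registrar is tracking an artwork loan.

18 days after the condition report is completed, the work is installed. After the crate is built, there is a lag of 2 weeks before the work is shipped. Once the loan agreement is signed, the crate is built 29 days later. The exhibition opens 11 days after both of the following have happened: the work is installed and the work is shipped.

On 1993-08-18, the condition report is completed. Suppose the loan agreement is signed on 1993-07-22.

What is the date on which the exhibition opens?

The condition report is completed: Aug 18, 1993.
The work is installed: Aug 18, 1993 + 18 days = Sep 5, 1993.
The loan agreement is signed: Jul 22, 1993.
The crate is built: Jul 22, 1993 + 29 days = Aug 20, 1993.
The work is shipped: Aug 20, 1993 + 2 weeks = Sep 3, 1993.
Both prerequisites met — the work is installed (Sep 5, 1993), the work is shipped (Sep 3, 1993); the later is Sep 5, 1993.
The exhibition opens: Sep 5, 1993 + 11 days = Sep 16, 1993.

1993-09-16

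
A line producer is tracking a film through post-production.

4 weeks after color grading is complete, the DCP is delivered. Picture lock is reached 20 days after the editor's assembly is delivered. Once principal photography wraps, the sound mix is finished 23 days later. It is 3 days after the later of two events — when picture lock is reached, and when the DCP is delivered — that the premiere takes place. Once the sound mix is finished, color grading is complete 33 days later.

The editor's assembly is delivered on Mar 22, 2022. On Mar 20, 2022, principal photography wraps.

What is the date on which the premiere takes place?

Jun 15, 2022

The editor's assembly is delivered: Mar 22, 2022.
Picture lock is reached: Mar 22, 2022 + 20 days = Apr 11, 2022.
Principal photography wraps: Mar 20, 2022.
The sound mix is finished: Mar 20, 2022 + 23 days = Apr 12, 2022.
Color grading is complete: Apr 12, 2022 + 33 days = May 15, 2022.
The DCP is delivered: May 15, 2022 + 4 weeks = Jun 12, 2022.
Both prerequisites met — picture lock is reached (Apr 11, 2022), the DCP is delivered (Jun 12, 2022); the later is Jun 12, 2022.
The premiere takes place: Jun 12, 2022 + 3 days = Jun 15, 2022.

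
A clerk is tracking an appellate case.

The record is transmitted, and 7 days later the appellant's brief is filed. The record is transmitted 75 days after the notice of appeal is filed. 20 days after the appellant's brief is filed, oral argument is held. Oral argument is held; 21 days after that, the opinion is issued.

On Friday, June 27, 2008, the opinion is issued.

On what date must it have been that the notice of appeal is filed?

The opinion is issued: Jun 27, 2008.
Oral argument is held: Jun 27, 2008 − 21 days = Jun 6, 2008.
The appellant's brief is filed: Jun 6, 2008 − 20 days = May 17, 2008.
The record is transmitted: May 17, 2008 − 7 days = May 10, 2008.
The notice of appeal is filed: May 10, 2008 − 75 days = Feb 25, 2008.

Monday, February 25, 2008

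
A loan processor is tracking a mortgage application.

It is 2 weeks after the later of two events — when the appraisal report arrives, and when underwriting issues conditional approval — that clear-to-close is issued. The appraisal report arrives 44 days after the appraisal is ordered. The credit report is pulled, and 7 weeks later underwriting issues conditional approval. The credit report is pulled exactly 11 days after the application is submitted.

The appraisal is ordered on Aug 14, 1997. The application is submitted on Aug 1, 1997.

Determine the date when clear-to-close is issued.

Oct 14, 1997

The appraisal is ordered: Aug 14, 1997.
The appraisal report arrives: Aug 14, 1997 + 44 days = Sep 27, 1997.
The application is submitted: Aug 1, 1997.
The credit report is pulled: Aug 1, 1997 + 11 days = Aug 12, 1997.
Underwriting issues conditional approval: Aug 12, 1997 + 7 weeks = Sep 30, 1997.
Both prerequisites met — the appraisal report arrives (Sep 27, 1997), underwriting issues conditional approval (Sep 30, 1997); the later is Sep 30, 1997.
Clear-to-close is issued: Sep 30, 1997 + 2 weeks = Oct 14, 1997.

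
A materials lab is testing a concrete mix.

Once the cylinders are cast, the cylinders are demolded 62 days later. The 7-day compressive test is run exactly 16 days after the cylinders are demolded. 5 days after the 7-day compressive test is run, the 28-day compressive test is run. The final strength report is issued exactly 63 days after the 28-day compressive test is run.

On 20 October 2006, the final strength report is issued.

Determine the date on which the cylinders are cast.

The final strength report is issued: Oct 20, 2006.
The 28-day compressive test is run: Oct 20, 2006 − 63 days = Aug 18, 2006.
The 7-day compressive test is run: Aug 18, 2006 − 5 days = Aug 13, 2006.
The cylinders are demolded: Aug 13, 2006 − 16 days = Jul 28, 2006.
The cylinders are cast: Jul 28, 2006 − 62 days = May 27, 2006.

27 May 2006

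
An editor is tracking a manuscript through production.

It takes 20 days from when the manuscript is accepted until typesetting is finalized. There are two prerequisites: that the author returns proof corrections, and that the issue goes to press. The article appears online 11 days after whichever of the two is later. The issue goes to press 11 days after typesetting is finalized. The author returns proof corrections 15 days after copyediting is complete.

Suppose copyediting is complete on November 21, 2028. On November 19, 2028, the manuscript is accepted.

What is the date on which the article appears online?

Copyediting is complete: Nov 21, 2028.
The author returns proof corrections: Nov 21, 2028 + 15 days = Dec 6, 2028.
The manuscript is accepted: Nov 19, 2028.
Typesetting is finalized: Nov 19, 2028 + 20 days = Dec 9, 2028.
The issue goes to press: Dec 9, 2028 + 11 days = Dec 20, 2028.
Both prerequisites met — the author returns proof corrections (Dec 6, 2028), the issue goes to press (Dec 20, 2028); the later is Dec 20, 2028.
The article appears online: Dec 20, 2028 + 11 days = Dec 31, 2028.

December 31, 2028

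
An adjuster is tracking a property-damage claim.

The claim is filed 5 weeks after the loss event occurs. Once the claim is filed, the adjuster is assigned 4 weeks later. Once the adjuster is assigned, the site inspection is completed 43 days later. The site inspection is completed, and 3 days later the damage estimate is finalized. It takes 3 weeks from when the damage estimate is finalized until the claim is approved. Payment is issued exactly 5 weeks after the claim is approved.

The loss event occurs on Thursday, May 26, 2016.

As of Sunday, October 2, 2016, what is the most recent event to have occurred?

The damage estimate is finalized

The loss event occurs: May 26, 2016.
The claim is filed: May 26, 2016 + 5 weeks = Jun 30, 2016.
The adjuster is assigned: Jun 30, 2016 + 4 weeks = Jul 28, 2016.
The site inspection is completed: Jul 28, 2016 + 43 days = Sep 9, 2016.
The damage estimate is finalized: Sep 9, 2016 + 3 days = Sep 12, 2016.
The claim is approved: Sep 12, 2016 + 3 weeks = Oct 3, 2016.
Payment is issued: Oct 3, 2016 + 5 weeks = Nov 7, 2016.
Oct 2, 2016 falls between when the damage estimate is finalized (Sep 12, 2016) and when the claim is approved (Oct 3, 2016).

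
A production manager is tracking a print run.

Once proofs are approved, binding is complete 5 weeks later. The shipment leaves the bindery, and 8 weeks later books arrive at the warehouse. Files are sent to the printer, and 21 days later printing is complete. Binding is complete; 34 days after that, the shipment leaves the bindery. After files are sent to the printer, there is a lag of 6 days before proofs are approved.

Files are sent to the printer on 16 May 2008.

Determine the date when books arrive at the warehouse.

Files are sent to the printer: May 16, 2008.
Proofs are approved: May 16, 2008 + 6 days = May 22, 2008.
Binding is complete: May 22, 2008 + 5 weeks = Jun 26, 2008.
The shipment leaves the bindery: Jun 26, 2008 + 34 days = Jul 30, 2008.
Books arrive at the warehouse: Jul 30, 2008 + 8 weeks = Sep 24, 2008.

24 September 2008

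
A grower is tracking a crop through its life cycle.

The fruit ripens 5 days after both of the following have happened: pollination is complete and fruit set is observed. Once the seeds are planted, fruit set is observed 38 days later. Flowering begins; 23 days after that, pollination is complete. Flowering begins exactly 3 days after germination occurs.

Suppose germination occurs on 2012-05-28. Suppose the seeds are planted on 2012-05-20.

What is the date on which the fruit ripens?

Germination occurs: May 28, 2012.
Flowering begins: May 28, 2012 + 3 days = May 31, 2012.
Pollination is complete: May 31, 2012 + 23 days = Jun 23, 2012.
The seeds are planted: May 20, 2012.
Fruit set is observed: May 20, 2012 + 38 days = Jun 27, 2012.
Both prerequisites met — pollination is complete (Jun 23, 2012), fruit set is observed (Jun 27, 2012); the later is Jun 27, 2012.
The fruit ripens: Jun 27, 2012 + 5 days = Jul 2, 2012.

2012-07-02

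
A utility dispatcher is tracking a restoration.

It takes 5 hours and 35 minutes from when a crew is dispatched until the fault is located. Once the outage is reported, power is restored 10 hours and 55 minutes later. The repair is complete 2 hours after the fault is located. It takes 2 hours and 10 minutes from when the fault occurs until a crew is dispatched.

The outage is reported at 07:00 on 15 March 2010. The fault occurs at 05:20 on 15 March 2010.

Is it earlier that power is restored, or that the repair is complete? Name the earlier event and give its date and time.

The repair is complete — 15:05 on 15 March 2010

The outage is reported: 07:00 Mar 15, 2010.
Power is restored: 07:00 Mar 15, 2010 + 10h55m = 17:55 Mar 15, 2010.
The fault occurs: 05:20 Mar 15, 2010.
A crew is dispatched: 05:20 Mar 15, 2010 + 2h10m = 07:30 Mar 15, 2010.
The fault is located: 07:30 Mar 15, 2010 + 5h35m = 13:05 Mar 15, 2010.
The repair is complete: 13:05 Mar 15, 2010 + 2h = 15:05 Mar 15, 2010.
Comparing: power is restored at 17:55 Mar 15, 2010 vs the repair is complete at 15:05 Mar 15, 2010. Earlier: the repair is complete.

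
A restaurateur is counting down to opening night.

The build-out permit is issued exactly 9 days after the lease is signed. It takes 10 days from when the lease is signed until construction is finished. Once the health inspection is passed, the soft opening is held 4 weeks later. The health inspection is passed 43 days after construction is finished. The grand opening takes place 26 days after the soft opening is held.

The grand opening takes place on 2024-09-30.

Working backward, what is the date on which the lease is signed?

2024-06-15

The grand opening takes place: Sep 30, 2024.
The soft opening is held: Sep 30, 2024 − 26 days = Sep 4, 2024.
The health inspection is passed: Sep 4, 2024 − 4 weeks = Aug 7, 2024.
Construction is finished: Aug 7, 2024 − 43 days = Jun 25, 2024.
The lease is signed: Jun 25, 2024 − 10 days = Jun 15, 2024.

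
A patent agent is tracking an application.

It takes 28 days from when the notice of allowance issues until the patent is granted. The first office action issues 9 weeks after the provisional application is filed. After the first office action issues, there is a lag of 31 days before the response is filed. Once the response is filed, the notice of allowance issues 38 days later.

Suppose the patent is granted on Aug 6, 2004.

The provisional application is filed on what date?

Feb 28, 2004

The patent is granted: Aug 6, 2004.
The notice of allowance issues: Aug 6, 2004 − 28 days = Jul 9, 2004.
The response is filed: Jul 9, 2004 − 38 days = Jun 1, 2004.
The first office action issues: Jun 1, 2004 − 31 days = May 1, 2004.
The provisional application is filed: May 1, 2004 − 9 weeks = Feb 28, 2004.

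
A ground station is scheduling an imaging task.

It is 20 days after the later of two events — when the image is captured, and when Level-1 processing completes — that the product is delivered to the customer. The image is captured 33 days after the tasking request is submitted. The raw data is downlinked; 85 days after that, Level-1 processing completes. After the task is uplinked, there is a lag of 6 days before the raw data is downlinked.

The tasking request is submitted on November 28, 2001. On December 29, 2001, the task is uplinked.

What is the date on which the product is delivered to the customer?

The tasking request is submitted: Nov 28, 2001.
The image is captured: Nov 28, 2001 + 33 days = Dec 31, 2001.
The task is uplinked: Dec 29, 2001.
The raw data is downlinked: Dec 29, 2001 + 6 days = Jan 4, 2002.
Level-1 processing completes: Jan 4, 2002 + 85 days = Mar 30, 2002.
Both prerequisites met — the image is captured (Dec 31, 2001), Level-1 processing completes (Mar 30, 2002); the later is Mar 30, 2002.
The product is delivered to the customer: Mar 30, 2002 + 20 days = Apr 19, 2002.

April 19, 2002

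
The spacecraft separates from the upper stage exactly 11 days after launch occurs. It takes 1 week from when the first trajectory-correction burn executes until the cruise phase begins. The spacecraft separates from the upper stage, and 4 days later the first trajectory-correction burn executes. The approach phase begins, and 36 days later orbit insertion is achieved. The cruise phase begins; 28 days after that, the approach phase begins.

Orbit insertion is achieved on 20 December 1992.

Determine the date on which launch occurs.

Orbit insertion is achieved: Dec 20, 1992.
The approach phase begins: Dec 20, 1992 − 36 days = Nov 14, 1992.
The cruise phase begins: Nov 14, 1992 − 28 days = Oct 17, 1992.
The first trajectory-correction burn executes: Oct 17, 1992 − 1 week = Oct 10, 1992.
The spacecraft separates from the upper stage: Oct 10, 1992 − 4 days = Oct 6, 1992.
Launch occurs: Oct 6, 1992 − 11 days = Sep 25, 1992.

25 September 1992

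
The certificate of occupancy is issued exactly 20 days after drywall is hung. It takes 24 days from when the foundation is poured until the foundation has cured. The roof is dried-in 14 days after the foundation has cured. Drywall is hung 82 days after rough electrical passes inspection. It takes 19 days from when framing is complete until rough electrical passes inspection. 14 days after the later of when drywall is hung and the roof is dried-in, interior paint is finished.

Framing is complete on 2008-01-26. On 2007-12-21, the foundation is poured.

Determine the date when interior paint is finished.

Framing is complete: Jan 26, 2008.
Rough electrical passes inspection: Jan 26, 2008 + 19 days = Feb 14, 2008.
Drywall is hung: Feb 14, 2008 + 82 days = May 6, 2008.
The foundation is poured: Dec 21, 2007.
The foundation has cured: Dec 21, 2007 + 24 days = Jan 14, 2008.
The roof is dried-in: Jan 14, 2008 + 14 days = Jan 28, 2008.
Both prerequisites met — drywall is hung (May 6, 2008), the roof is dried-in (Jan 28, 2008); the later is May 6, 2008.
Interior paint is finished: May 6, 2008 + 14 days = May 20, 2008.

2008-05-20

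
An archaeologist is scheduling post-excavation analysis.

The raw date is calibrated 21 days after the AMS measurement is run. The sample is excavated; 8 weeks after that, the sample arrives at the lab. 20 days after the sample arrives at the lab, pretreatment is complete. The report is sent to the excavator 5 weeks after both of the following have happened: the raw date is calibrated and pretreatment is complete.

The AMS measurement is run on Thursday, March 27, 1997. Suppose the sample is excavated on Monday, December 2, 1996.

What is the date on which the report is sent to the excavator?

Thursday, May 22, 1997

The AMS measurement is run: Mar 27, 1997.
The raw date is calibrated: Mar 27, 1997 + 21 days = Apr 17, 1997.
The sample is excavated: Dec 2, 1996.
The sample arrives at the lab: Dec 2, 1996 + 8 weeks = Jan 27, 1997.
Pretreatment is complete: Jan 27, 1997 + 20 days = Feb 16, 1997.
Both prerequisites met — the raw date is calibrated (Apr 17, 1997), pretreatment is complete (Feb 16, 1997); the later is Apr 17, 1997.
The report is sent to the excavator: Apr 17, 1997 + 5 weeks = May 22, 1997.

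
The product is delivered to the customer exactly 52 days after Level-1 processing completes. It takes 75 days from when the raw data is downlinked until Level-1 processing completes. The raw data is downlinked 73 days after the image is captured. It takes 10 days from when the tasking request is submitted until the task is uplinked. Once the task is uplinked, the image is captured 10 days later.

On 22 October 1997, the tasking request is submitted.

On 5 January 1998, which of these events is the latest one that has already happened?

The image is captured

The tasking request is submitted: Oct 22, 1997.
The task is uplinked: Oct 22, 1997 + 10 days = Nov 1, 1997.
The image is captured: Nov 1, 1997 + 10 days = Nov 11, 1997.
The raw data is downlinked: Nov 11, 1997 + 73 days = Jan 23, 1998.
Level-1 processing completes: Jan 23, 1998 + 75 days = Apr 8, 1998.
The product is delivered to the customer: Apr 8, 1998 + 52 days = May 30, 1998.
Jan 5, 1998 falls between when the image is captured (Nov 11, 1997) and when the raw data is downlinked (Jan 23, 1998).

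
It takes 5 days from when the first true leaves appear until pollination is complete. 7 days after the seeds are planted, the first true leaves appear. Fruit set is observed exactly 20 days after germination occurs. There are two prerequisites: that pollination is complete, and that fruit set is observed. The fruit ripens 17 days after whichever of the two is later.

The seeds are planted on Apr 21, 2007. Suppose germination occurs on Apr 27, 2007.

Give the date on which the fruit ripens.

Jun 3, 2007

The seeds are planted: Apr 21, 2007.
The first true leaves appear: Apr 21, 2007 + 7 days = Apr 28, 2007.
Pollination is complete: Apr 28, 2007 + 5 days = May 3, 2007.
Germination occurs: Apr 27, 2007.
Fruit set is observed: Apr 27, 2007 + 20 days = May 17, 2007.
Both prerequisites met — pollination is complete (May 3, 2007), fruit set is observed (May 17, 2007); the later is May 17, 2007.
The fruit ripens: May 17, 2007 + 17 days = Jun 3, 2007.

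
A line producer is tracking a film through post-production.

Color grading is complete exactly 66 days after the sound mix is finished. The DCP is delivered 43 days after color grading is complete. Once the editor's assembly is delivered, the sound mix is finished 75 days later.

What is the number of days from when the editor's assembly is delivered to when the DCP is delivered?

184 days

Causal path: the editor's assembly is delivered → the sound mix is finished → color grading is complete → the DCP is delivered.
Total delay along the path: 75 + 66 + 43 = 184 days.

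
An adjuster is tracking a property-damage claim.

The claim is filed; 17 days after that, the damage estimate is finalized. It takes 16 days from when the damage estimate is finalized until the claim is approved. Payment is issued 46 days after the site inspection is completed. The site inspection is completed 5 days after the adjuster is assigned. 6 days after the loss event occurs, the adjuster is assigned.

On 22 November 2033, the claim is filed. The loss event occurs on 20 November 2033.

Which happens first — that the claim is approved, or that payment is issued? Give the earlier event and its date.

The claim is approved — 25 December 2033

The claim is filed: Nov 22, 2033.
The damage estimate is finalized: Nov 22, 2033 + 17 days = Dec 9, 2033.
The claim is approved: Dec 9, 2033 + 16 days = Dec 25, 2033.
The loss event occurs: Nov 20, 2033.
The adjuster is assigned: Nov 20, 2033 + 6 days = Nov 26, 2033.
The site inspection is completed: Nov 26, 2033 + 5 days = Dec 1, 2033.
Payment is issued: Dec 1, 2033 + 46 days = Jan 16, 2034.
Comparing: the claim is approved on Dec 25, 2033 vs payment is issued on Jan 16, 2034. Earlier: the claim is approved.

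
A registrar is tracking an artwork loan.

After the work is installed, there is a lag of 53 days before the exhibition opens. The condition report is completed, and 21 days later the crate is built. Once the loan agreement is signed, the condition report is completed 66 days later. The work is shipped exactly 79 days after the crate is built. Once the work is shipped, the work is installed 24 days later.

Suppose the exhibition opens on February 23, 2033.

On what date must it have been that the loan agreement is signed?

The exhibition opens: Feb 23, 2033.
The work is installed: Feb 23, 2033 − 53 days = Jan 1, 2033.
The work is shipped: Jan 1, 2033 − 24 days = Dec 8, 2032.
The crate is built: Dec 8, 2032 − 79 days = Sep 20, 2032.
The condition report is completed: Sep 20, 2032 − 21 days = Aug 30, 2032.
The loan agreement is signed: Aug 30, 2032 − 66 days = Jun 25, 2032.

June 25, 2032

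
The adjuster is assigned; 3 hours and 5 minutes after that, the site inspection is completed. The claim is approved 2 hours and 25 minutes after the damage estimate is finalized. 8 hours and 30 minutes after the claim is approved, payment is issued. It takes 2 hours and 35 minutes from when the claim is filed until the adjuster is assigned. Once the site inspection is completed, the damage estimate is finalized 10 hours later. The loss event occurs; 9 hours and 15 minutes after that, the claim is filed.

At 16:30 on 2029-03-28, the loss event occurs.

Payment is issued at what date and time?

04:20 on 2029-03-30

The loss event occurs: 16:30 Mar 28, 2029.
The claim is filed: 16:30 Mar 28, 2029 + 9h15m = 01:45 Mar 29, 2029.
The adjuster is assigned: 01:45 Mar 29, 2029 + 2h35m = 04:20 Mar 29, 2029.
The site inspection is completed: 04:20 Mar 29, 2029 + 3h05m = 07:25 Mar 29, 2029.
The damage estimate is finalized: 07:25 Mar 29, 2029 + 10h = 17:25 Mar 29, 2029.
The claim is approved: 17:25 Mar 29, 2029 + 2h25m = 19:50 Mar 29, 2029.
Payment is issued: 19:50 Mar 29, 2029 + 8h30m = 04:20 Mar 30, 2029.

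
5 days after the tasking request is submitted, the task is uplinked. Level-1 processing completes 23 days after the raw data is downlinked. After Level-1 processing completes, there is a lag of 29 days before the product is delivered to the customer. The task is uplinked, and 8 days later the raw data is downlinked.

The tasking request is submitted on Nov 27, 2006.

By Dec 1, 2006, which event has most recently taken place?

The tasking request is submitted

The tasking request is submitted: Nov 27, 2006.
The task is uplinked: Nov 27, 2006 + 5 days = Dec 2, 2006.
The raw data is downlinked: Dec 2, 2006 + 8 days = Dec 10, 2006.
Level-1 processing completes: Dec 10, 2006 + 23 days = Jan 2, 2007.
The product is delivered to the customer: Jan 2, 2007 + 29 days = Jan 31, 2007.
Dec 1, 2006 falls between when the tasking request is submitted (Nov 27, 2006) and when the task is uplinked (Dec 2, 2006).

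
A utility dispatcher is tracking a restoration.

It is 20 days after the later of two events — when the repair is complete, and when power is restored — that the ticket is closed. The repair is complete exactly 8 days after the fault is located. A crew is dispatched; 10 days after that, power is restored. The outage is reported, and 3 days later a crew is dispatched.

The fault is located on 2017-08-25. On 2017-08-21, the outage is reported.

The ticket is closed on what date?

The fault is located: Aug 25, 2017.
The repair is complete: Aug 25, 2017 + 8 days = Sep 2, 2017.
The outage is reported: Aug 21, 2017.
A crew is dispatched: Aug 21, 2017 + 3 days = Aug 24, 2017.
Power is restored: Aug 24, 2017 + 10 days = Sep 3, 2017.
Both prerequisites met — the repair is complete (Sep 2, 2017), power is restored (Sep 3, 2017); the later is Sep 3, 2017.
The ticket is closed: Sep 3, 2017 + 20 days = Sep 23, 2017.

2017-09-23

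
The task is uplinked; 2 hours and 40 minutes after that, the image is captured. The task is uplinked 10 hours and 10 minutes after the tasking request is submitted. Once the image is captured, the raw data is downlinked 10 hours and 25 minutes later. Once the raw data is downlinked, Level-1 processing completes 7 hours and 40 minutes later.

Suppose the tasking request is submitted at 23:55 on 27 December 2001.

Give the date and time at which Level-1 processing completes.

The tasking request is submitted: 23:55 Dec 27, 2001.
The task is uplinked: 23:55 Dec 27, 2001 + 10h10m = 10:05 Dec 28, 2001.
The image is captured: 10:05 Dec 28, 2001 + 2h40m = 12:45 Dec 28, 2001.
The raw data is downlinked: 12:45 Dec 28, 2001 + 10h25m = 23:10 Dec 28, 2001.
Level-1 processing completes: 23:10 Dec 28, 2001 + 7h40m = 06:50 Dec 29, 2001.

06:50 on 29 December 2001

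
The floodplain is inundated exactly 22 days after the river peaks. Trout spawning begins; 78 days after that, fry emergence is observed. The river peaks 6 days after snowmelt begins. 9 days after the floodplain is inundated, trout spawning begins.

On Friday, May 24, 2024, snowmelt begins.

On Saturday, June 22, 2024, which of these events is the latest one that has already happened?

Snowmelt begins: May 24, 2024.
The river peaks: May 24, 2024 + 6 days = May 30, 2024.
The floodplain is inundated: May 30, 2024 + 22 days = Jun 21, 2024.
Trout spawning begins: Jun 21, 2024 + 9 days = Jun 30, 2024.
Fry emergence is observed: Jun 30, 2024 + 78 days = Sep 16, 2024.
Jun 22, 2024 falls between when the floodplain is inundated (Jun 21, 2024) and when trout spawning begins (Jun 30, 2024).

The floodplain is inundated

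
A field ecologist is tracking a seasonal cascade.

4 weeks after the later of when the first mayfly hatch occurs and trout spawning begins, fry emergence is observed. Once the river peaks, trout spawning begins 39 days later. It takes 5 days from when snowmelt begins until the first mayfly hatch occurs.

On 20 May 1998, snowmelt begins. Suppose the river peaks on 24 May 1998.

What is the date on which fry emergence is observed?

30 July 1998

Snowmelt begins: May 20, 1998.
The first mayfly hatch occurs: May 20, 1998 + 5 days = May 25, 1998.
The river peaks: May 24, 1998.
Trout spawning begins: May 24, 1998 + 39 days = Jul 2, 1998.
Both prerequisites met — the first mayfly hatch occurs (May 25, 1998), trout spawning begins (Jul 2, 1998); the later is Jul 2, 1998.
Fry emergence is observed: Jul 2, 1998 + 4 weeks = Jul 30, 1998.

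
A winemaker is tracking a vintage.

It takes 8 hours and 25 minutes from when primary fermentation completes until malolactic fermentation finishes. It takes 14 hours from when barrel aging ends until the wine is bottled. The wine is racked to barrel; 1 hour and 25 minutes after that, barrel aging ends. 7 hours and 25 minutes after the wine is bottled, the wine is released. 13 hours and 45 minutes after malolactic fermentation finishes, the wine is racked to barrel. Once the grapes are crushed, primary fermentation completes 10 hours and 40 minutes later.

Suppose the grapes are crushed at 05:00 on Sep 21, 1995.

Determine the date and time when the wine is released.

12:40 on Sep 23, 1995

The grapes are crushed: 05:00 Sep 21, 1995.
Primary fermentation completes: 05:00 Sep 21, 1995 + 10h40m = 15:40 Sep 21, 1995.
Malolactic fermentation finishes: 15:40 Sep 21, 1995 + 8h25m = 00:05 Sep 22, 1995.
The wine is racked to barrel: 00:05 Sep 22, 1995 + 13h45m = 13:50 Sep 22, 1995.
Barrel aging ends: 13:50 Sep 22, 1995 + 1h25m = 15:15 Sep 22, 1995.
The wine is bottled: 15:15 Sep 22, 1995 + 14h = 05:15 Sep 23, 1995.
The wine is released: 05:15 Sep 23, 1995 + 7h25m = 12:40 Sep 23, 1995.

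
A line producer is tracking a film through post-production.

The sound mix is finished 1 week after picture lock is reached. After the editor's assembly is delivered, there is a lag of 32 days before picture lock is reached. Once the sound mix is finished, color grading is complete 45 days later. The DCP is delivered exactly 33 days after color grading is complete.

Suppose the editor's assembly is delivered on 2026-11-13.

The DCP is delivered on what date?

2027-03-10

The editor's assembly is delivered: Nov 13, 2026.
Picture lock is reached: Nov 13, 2026 + 32 days = Dec 15, 2026.
The sound mix is finished: Dec 15, 2026 + 1 week = Dec 22, 2026.
Color grading is complete: Dec 22, 2026 + 45 days = Feb 5, 2027.
The DCP is delivered: Feb 5, 2027 + 33 days = Mar 10, 2027.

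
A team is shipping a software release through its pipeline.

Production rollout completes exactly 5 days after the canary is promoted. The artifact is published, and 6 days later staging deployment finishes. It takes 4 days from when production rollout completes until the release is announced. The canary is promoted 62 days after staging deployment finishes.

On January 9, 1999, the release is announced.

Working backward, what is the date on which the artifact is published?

October 24, 1998

The release is announced: Jan 9, 1999.
Production rollout completes: Jan 9, 1999 − 4 days = Jan 5, 1999.
The canary is promoted: Jan 5, 1999 − 5 days = Dec 31, 1998.
Staging deployment finishes: Dec 31, 1998 − 62 days = Oct 30, 1998.
The artifact is published: Oct 30, 1998 − 6 days = Oct 24, 1998.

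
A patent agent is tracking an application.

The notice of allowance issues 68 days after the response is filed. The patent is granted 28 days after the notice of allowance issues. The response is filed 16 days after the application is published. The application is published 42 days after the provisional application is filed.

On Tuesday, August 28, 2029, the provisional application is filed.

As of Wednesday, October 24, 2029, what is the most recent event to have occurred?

The provisional application is filed: Aug 28, 2029.
The application is published: Aug 28, 2029 + 42 days = Oct 9, 2029.
The response is filed: Oct 9, 2029 + 16 days = Oct 25, 2029.
The notice of allowance issues: Oct 25, 2029 + 68 days = Jan 1, 2030.
The patent is granted: Jan 1, 2030 + 28 days = Jan 29, 2030.
Oct 24, 2029 falls between when the application is published (Oct 9, 2029) and when the response is filed (Oct 25, 2029).

The application is published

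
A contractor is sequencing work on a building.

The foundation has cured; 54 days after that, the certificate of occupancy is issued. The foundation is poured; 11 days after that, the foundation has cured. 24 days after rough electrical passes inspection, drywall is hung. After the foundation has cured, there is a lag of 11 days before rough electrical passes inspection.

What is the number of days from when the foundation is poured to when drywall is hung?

46 days

Causal path: the foundation is poured → the foundation has cured → rough electrical passes inspection → drywall is hung.
Total delay along the path: 11 + 11 + 24 = 46 days.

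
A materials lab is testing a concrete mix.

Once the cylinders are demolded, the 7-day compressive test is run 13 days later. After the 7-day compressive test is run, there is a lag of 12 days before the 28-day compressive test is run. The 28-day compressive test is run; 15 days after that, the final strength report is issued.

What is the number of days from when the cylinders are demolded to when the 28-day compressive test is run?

25 days

Causal path: the cylinders are demolded → the 7-day compressive test is run → the 28-day compressive test is run.
Total delay along the path: 13 + 12 = 25 days.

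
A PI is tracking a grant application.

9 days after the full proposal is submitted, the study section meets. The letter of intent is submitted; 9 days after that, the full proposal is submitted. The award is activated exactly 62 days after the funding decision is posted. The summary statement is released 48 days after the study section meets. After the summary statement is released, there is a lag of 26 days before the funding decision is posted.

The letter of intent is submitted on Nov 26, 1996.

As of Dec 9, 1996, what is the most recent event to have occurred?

The letter of intent is submitted: Nov 26, 1996.
The full proposal is submitted: Nov 26, 1996 + 9 days = Dec 5, 1996.
The study section meets: Dec 5, 1996 + 9 days = Dec 14, 1996.
The summary statement is released: Dec 14, 1996 + 48 days = Jan 31, 1997.
The funding decision is posted: Jan 31, 1997 + 26 days = Feb 26, 1997.
The award is activated: Feb 26, 1997 + 62 days = Apr 29, 1997.
Dec 9, 1996 falls between when the full proposal is submitted (Dec 5, 1996) and when the study section meets (Dec 14, 1996).

The full proposal is submitted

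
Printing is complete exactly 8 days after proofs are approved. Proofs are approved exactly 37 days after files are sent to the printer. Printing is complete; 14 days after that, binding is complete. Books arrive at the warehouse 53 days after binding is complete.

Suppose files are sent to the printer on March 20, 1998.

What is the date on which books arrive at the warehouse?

July 10, 1998

Files are sent to the printer: Mar 20, 1998.
Proofs are approved: Mar 20, 1998 + 37 days = Apr 26, 1998.
Printing is complete: Apr 26, 1998 + 8 days = May 4, 1998.
Binding is complete: May 4, 1998 + 14 days = May 18, 1998.
Books arrive at the warehouse: May 18, 1998 + 53 days = Jul 10, 1998.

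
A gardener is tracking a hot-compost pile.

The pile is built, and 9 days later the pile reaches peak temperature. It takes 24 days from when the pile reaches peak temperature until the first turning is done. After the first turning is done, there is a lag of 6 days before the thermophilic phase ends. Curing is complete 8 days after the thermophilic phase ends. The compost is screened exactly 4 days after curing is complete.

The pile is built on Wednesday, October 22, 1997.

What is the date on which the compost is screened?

The pile is built: Oct 22, 1997.
The pile reaches peak temperature: Oct 22, 1997 + 9 days = Oct 31, 1997.
The first turning is done: Oct 31, 1997 + 24 days = Nov 24, 1997.
The thermophilic phase ends: Nov 24, 1997 + 6 days = Nov 30, 1997.
Curing is complete: Nov 30, 1997 + 8 days = Dec 8, 1997.
The compost is screened: Dec 8, 1997 + 4 days = Dec 12, 1997.

Friday, December 12, 1997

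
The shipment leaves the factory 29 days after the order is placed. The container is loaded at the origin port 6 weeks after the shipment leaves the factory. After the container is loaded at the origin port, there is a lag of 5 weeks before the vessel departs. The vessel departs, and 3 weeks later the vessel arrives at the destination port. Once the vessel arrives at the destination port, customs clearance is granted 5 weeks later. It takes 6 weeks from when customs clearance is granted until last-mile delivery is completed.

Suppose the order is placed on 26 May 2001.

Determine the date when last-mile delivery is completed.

16 December 2001

The order is placed: May 26, 2001.
The shipment leaves the factory: May 26, 2001 + 29 days = Jun 24, 2001.
The container is loaded at the origin port: Jun 24, 2001 + 6 weeks = Aug 5, 2001.
The vessel departs: Aug 5, 2001 + 5 weeks = Sep 9, 2001.
The vessel arrives at the destination port: Sep 9, 2001 + 3 weeks = Sep 30, 2001.
Customs clearance is granted: Sep 30, 2001 + 5 weeks = Nov 4, 2001.
Last-mile delivery is completed: Nov 4, 2001 + 6 weeks = Dec 16, 2001.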